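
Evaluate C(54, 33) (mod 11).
4

Using Lucas' theorem:
Write n=54 and k=33 in base 11:
n in base 11: [4, 10]
k in base 11: [3, 0]
C(54,33) mod 11 = ∏ C(n_i, k_i) mod 11
Digit binomials (mod 11): C(4,3) = 4; C(10,0) = 1
Product: 4 × 1 = 4 ≡ 4 (mod 11)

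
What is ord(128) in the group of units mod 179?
178

179 is prime, so ord(128) divides φ(179) = 178.
Divisors of 178: 1, 2, 89, 178.
Repeated squaring: 128^1 ≡ 128, 128^2 ≡ 95, 128^4 ≡ 75, 128^8 ≡ 76, 128^16 ≡ 48, 128^32 ≡ 156, 128^64 ≡ 171, 128^128 ≡ 64 (mod 179).
Test 128^d mod 179 for each divisor d in increasing order:
128^1 ≡ 128
128^2 ≡ 95
128^89 = 128^64·128^16·128^8·128^1 ≡ 178
128^178 = 128^128·128^32·128^16·128^2 ≡ 1  ← first divisor giving 1
The order is 178.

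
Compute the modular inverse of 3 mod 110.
37

gcd(3, 110) = 1, so the inverse exists.
Extended Euclidean algorithm on (110, 3):
110 = 36 × 3 + 2  ⟹  2 = (1)·110 + (-36)·3
3 = 1 × 2 + 1  ⟹  1 = (-1)·110 + (37)·3
So (37)·3 ≡ 1 (mod 110), i.e. 3^(-1) ≡ 37 (mod 110).
Check: 3 × 37 = 111 ≡ 1 (mod 110)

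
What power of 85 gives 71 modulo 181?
39

Baby-step giant-step with step n = ⌈√181⌉ = 14.
Baby steps 85^j mod 181 (j:value) for j=0..13: 0:1, 1:85, 2:166, 3:173, 4:44, 5:120, 6:64, 7:10, 8:126, 9:31, 10:101, 11:78, 12:114, 13:97.
Giant-step multiplier: 85^(-14) ≡ 85^(180-14) = 85^166 ≡ 143 (mod 181).
Giant steps γ_i = 71·143^i mod 181: γ_0=71, γ_1=17, γ_2=78 (in table at j=11).
x = i·n + j = 2·14 + 11 = 39.
Check: 85^39 ≡ 71 (mod 181).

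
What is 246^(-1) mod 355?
241

gcd(246, 355) = 1, so the inverse exists.
Extended Euclidean algorithm on (355, 246):
355 = 1 × 246 + 109  ⟹  109 = (1)·355 + (-1)·246
246 = 2 × 109 + 28  ⟹  28 = (-2)·355 + (3)·246
109 = 3 × 28 + 25  ⟹  25 = (7)·355 + (-10)·246
28 = 1 × 25 + 3  ⟹  3 = (-9)·355 + (13)·246
25 = 8 × 3 + 1  ⟹  1 = (79)·355 + (-114)·246
So (-114)·246 ≡ 1 (mod 355), i.e. 246^(-1) ≡ -114 ≡ 241 (mod 355).
Check: 246 × 241 = 59286 ≡ 1 (mod 355)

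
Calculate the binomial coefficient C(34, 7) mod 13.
8

Using Lucas' theorem:
Write n=34 and k=7 in base 13:
n in base 13: [2, 8]
k in base 13: [0, 7]
C(34,7) mod 13 = ∏ C(n_i, k_i) mod 13
Digit binomials (mod 13): C(2,0) = 1; C(8,7) = 8
Product: 1 × 8 = 8 ≡ 8 (mod 13)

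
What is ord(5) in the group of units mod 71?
5

71 is prime, so ord(5) divides φ(71) = 70.
Divisors of 70: 1, 2, 5, 7, 10, 14, 35, 70.
Repeated squaring: 5^1 ≡ 5, 5^2 ≡ 25, 5^4 ≡ 57, 5^8 ≡ 54, 5^16 ≡ 5, 5^32 ≡ 25, 5^64 ≡ 57 (mod 71).
Test 5^d mod 71 for each divisor d in increasing order:
5^1 ≡ 5
5^2 ≡ 25
5^5 = 5^4·5^1 ≡ 1  ← first divisor giving 1
The order is 5.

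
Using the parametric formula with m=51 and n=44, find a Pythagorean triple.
(665, 4488, 4537)

Euclid's formula: a = m² - n², b = 2mn, c = m² + n²
m = 51, n = 44
a = 51² - 44² = 2601 - 1936 = 665
b = 2 × 51 × 44 = 4488
c = 51² + 44² = 2601 + 1936 = 4537
Verification: 665² + 4488² = 442225 + 20142144 = 20584369 = 4537² ✓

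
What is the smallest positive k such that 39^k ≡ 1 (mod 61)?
30

61 is prime, so ord(39) divides φ(61) = 60.
Divisors of 60: 1, 2, 3, 4, 5, 6, 10, 12, 15, 20, 30, 60.
Repeated squaring: 39^1 ≡ 39, 39^2 ≡ 57, 39^4 ≡ 16, 39^8 ≡ 12, 39^16 ≡ 22, 39^32 ≡ 57 (mod 61).
Test 39^d mod 61 for each divisor d in increasing order:
39^1 ≡ 39
39^2 ≡ 57
39^3 = 39^2·39^1 ≡ 27
39^4 ≡ 16
39^5 = 39^4·39^1 ≡ 14
39^6 = 39^4·39^2 ≡ 58
39^10 = 39^8·39^2 ≡ 13
39^12 = 39^8·39^4 ≡ 9
39^15 = 39^8·39^4·39^2·39^1 ≡ 60
39^20 = 39^16·39^4 ≡ 47
39^30 = 39^16·39^8·39^4·39^2 ≡ 1  ← first divisor giving 1
The order is 30.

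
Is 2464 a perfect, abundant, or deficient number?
abundant

Proper divisors of 2464: sum = 1 + 2 + 4 + 7 + 8 + 11 + 14 + 16 + ... + 308 + 352 + 616 + 1232 (23 divisors) = 3584
Since 3584 > 2464, 2464 is abundant.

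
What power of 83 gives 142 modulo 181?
10

Baby-step giant-step with step n = ⌈√181⌉ = 14.
Baby steps 83^j mod 181 (j:value) for j=0..13: 0:1, 1:83, 2:11, 3:8, 4:121, 5:88, 6:64, 7:63, 8:161, 9:150, 10:142, 11:21, 12:114, 13:50.
h = 142 is already in the table at j=10, so x = 10.
Check: 83^10 ≡ 142 (mod 181).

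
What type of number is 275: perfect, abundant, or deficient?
deficient

Proper divisors of 275: sum = 1 + 5 + 11 + 25 + 55 = 97
Since 97 < 275, 275 is deficient.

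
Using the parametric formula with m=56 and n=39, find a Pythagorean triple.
(1615, 4368, 4657)

Euclid's formula: a = m² - n², b = 2mn, c = m² + n²
m = 56, n = 39
a = 56² - 39² = 3136 - 1521 = 1615
b = 2 × 56 × 39 = 4368
c = 56² + 39² = 3136 + 1521 = 4657
Verification: 1615² + 4368² = 2608225 + 19079424 = 21687649 = 4657² ✓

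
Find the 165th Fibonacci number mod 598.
366

Matrix identity: Q^n = [[F_(n+1), F_n], [F_n, F_(n-1)]] with Q = [[1,1],[1,0]].
n = 165 = 10100101₂. Square-and-multiply, entries mod 598:
Q^1 = [[1,1],[1,0]]
Q^2 = (Q^1)² = [[2,1],[1,1]]
Q^5 = (Q^2)²·Q = [[8,5],[5,3]]
Q^10 = (Q^5)² = [[89,55],[55,34]]
Q^20 = (Q^10)² = [[182,187],[187,593]]
Q^41 = (Q^20)²·Q = [[130,519],[519,209]]
Q^82 = (Q^41)² = [[417,129],[129,288]]
Q^165 = (Q^82)²·Q = [[415,366],[366,49]]
F_165 mod 598 = Q^165[0][1] = 366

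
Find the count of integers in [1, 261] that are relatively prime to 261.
168

261 = 3^2 × 29
φ(n) = n × ∏(1 - 1/p) for each prime p dividing n
φ(261) = 261 × (1 - 1/3) × (1 - 1/29) = 168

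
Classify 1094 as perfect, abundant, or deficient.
deficient

Proper divisors of 1094: sum = 1 + 2 + 547 = 550
Since 550 < 1094, 1094 is deficient.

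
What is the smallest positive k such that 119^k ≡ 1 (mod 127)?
14

127 is prime, so ord(119) divides φ(127) = 126.
Divisors of 126: 1, 2, 3, 6, 7, 9, 14, 18, 21, 42, 63, 126.
Repeated squaring: 119^1 ≡ 119, 119^2 ≡ 64, 119^4 ≡ 32, 119^8 ≡ 8, 119^16 ≡ 64, 119^32 ≡ 32, 119^64 ≡ 8 (mod 127).
Test 119^d mod 127 for each divisor d in increasing order:
119^1 ≡ 119
119^2 ≡ 64
119^3 = 119^2·119^1 ≡ 123
119^6 = 119^4·119^2 ≡ 16
119^7 = 119^4·119^2·119^1 ≡ 126
119^9 = 119^8·119^1 ≡ 63
119^14 = 119^8·119^4·119^2 ≡ 1  ← first divisor giving 1
The order is 14.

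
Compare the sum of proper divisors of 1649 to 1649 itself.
deficient

Proper divisors of 1649: sum = 1 + 17 + 97 = 115
Since 115 < 1649, 1649 is deficient.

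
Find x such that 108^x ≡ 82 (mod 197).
43

Baby-step giant-step with step n = ⌈√197⌉ = 15.
Baby steps 108^j mod 197 (j:value) for j=0..14: 0:1, 1:108, 2:41, 3:94, 4:105, 5:111, 6:168, 7:20, 8:190, 9:32, 10:107, 11:130, 12:53, 13:11, 14:6.
Giant-step multiplier: 108^(-15) ≡ 108^(196-15) = 108^181 ≡ 159 (mod 197).
Giant steps γ_i = 82·159^i mod 197: γ_0=82, γ_1=36, γ_2=11 (in table at j=13).
x = i·n + j = 2·15 + 13 = 43.
Check: 108^43 ≡ 82 (mod 197).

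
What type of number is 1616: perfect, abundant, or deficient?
deficient

Proper divisors of 1616: sum = 1 + 2 + 4 + 8 + 16 + 101 + 202 + 404 + 808 = 1546
Since 1546 < 1616, 1616 is deficient.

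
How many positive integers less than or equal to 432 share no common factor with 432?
144

432 = 2^4 × 3^3
φ(n) = n × ∏(1 - 1/p) for each prime p dividing n
φ(432) = 432 × (1 - 1/2) × (1 - 1/3) = 144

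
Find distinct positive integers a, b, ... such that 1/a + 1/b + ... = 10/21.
1/3 + 1/7

Greedy algorithm:
10/21: ceiling(21/10) = 3, use 1/3
1/7: ceiling(7/1) = 7, use 1/7
Result: 10/21 = 1/3 + 1/7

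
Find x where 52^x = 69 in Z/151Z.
16

Baby-step giant-step with step n = ⌈√151⌉ = 13.
Baby steps 52^j mod 151 (j:value) for j=0..12: 0:1, 1:52, 2:137, 3:27, 4:45, 5:75, 6:125, 7:7, 8:62, 9:53, 10:38, 11:13, 12:72.
Giant-step multiplier: 52^(-13) ≡ 52^(150-13) = 52^137 ≡ 112 (mod 151).
Giant steps γ_i = 69·112^i mod 151: γ_0=69, γ_1=27 (in table at j=3).
x = i·n + j = 1·13 + 3 = 16.
Check: 52^16 ≡ 69 (mod 151).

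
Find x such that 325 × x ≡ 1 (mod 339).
121

gcd(325, 339) = 1, so the inverse exists.
Extended Euclidean algorithm on (339, 325):
339 = 1 × 325 + 14  ⟹  14 = (1)·339 + (-1)·325
325 = 23 × 14 + 3  ⟹  3 = (-23)·339 + (24)·325
14 = 4 × 3 + 2  ⟹  2 = (93)·339 + (-97)·325
3 = 1 × 2 + 1  ⟹  1 = (-116)·339 + (121)·325
So (121)·325 ≡ 1 (mod 339), i.e. 325^(-1) ≡ 121 (mod 339).
Check: 325 × 121 = 39325 ≡ 1 (mod 339)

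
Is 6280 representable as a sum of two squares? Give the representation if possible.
14² + 78² (a=14, b=78)

Factorization: 6280 = 2^3 × 5 × 157
By Fermat: n is sum of two squares iff every prime p ≡ 3 (mod 4) appears to even power.
All primes ≡ 3 (mod 4) appear to even power.
Search a = 0, 1, 2, … for 6280 - a² a perfect square: first hit at a = 14: 6280 - 196 = 6084 = 78².
6280 = 14² + 78² = 196 + 6084 ✓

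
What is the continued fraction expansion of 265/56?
[4; 1, 2, 1, 2, 1, 3]

Euclidean algorithm steps:
265 = 4 × 56 + 41
56 = 1 × 41 + 15
41 = 2 × 15 + 11
15 = 1 × 11 + 4
11 = 2 × 4 + 3
4 = 1 × 3 + 1
3 = 3 × 1 + 0
Continued fraction: [4; 1, 2, 1, 2, 1, 3]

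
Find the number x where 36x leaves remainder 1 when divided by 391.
315

gcd(36, 391) = 1, so the inverse exists.
Extended Euclidean algorithm on (391, 36):
391 = 10 × 36 + 31  ⟹  31 = (1)·391 + (-10)·36
36 = 1 × 31 + 5  ⟹  5 = (-1)·391 + (11)·36
31 = 6 × 5 + 1  ⟹  1 = (7)·391 + (-76)·36
So (-76)·36 ≡ 1 (mod 391), i.e. 36^(-1) ≡ -76 ≡ 315 (mod 391).
Check: 36 × 315 = 11340 ≡ 1 (mod 391)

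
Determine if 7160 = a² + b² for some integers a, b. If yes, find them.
Not possible

Factorization: 7160 = 2^3 × 5 × 179
By Fermat: n is sum of two squares iff every prime p ≡ 3 (mod 4) appears to even power.
Prime(s) ≡ 3 (mod 4) with odd exponent: [(179, 1)]
Therefore 7160 cannot be expressed as a² + b².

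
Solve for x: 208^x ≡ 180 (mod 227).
19

Baby-step giant-step with step n = ⌈√227⌉ = 16.
Baby steps 208^j mod 227 (j:value) for j=0..15: 0:1, 1:208, 2:134, 3:178, 4:23, 5:17, 6:131, 7:8, 8:75, 9:164, 10:62, 11:184, 12:136, 13:140, 14:64, 15:146.
Giant-step multiplier: 208^(-16) ≡ 208^(226-16) = 208^210 ≡ 59 (mod 227).
Giant steps γ_i = 180·59^i mod 227: γ_0=180, γ_1=178 (in table at j=3).
x = i·n + j = 1·16 + 3 = 19.
Check: 208^19 ≡ 180 (mod 227).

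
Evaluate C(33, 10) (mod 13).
0

Using Lucas' theorem:
Write n=33 and k=10 in base 13:
n in base 13: [2, 7]
k in base 13: [0, 10]
C(33,10) mod 13 = ∏ C(n_i, k_i) mod 13
Digit binomials (mod 13): C(2,0) = 1; C(7,10) = 0 (k_i > n_i)
Product: 1 × 0 = 0 ≡ 0 (mod 13)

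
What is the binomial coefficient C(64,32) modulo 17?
0

Using Lucas' theorem:
Write n=64 and k=32 in base 17:
n in base 17: [3, 13]
k in base 17: [1, 15]
C(64,32) mod 17 = ∏ C(n_i, k_i) mod 17
Digit binomials (mod 17): C(3,1) = 3; C(13,15) = 0 (k_i > n_i)
Product: 3 × 0 = 0 ≡ 0 (mod 17)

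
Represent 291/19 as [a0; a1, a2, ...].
[15; 3, 6]

Euclidean algorithm steps:
291 = 15 × 19 + 6
19 = 3 × 6 + 1
6 = 6 × 1 + 0
Continued fraction: [15; 3, 6]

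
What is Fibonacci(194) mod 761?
758

Matrix identity: Q^n = [[F_(n+1), F_n], [F_n, F_(n-1)]] with Q = [[1,1],[1,0]].
n = 194 = 11000010₂. Square-and-multiply, entries mod 761:
Q^1 = [[1,1],[1,0]]
Q^3 = (Q^1)²·Q = [[3,2],[2,1]]
Q^6 = (Q^3)² = [[13,8],[8,5]]
Q^12 = (Q^6)² = [[233,144],[144,89]]
Q^24 = (Q^12)² = [[447,708],[708,500]]
Q^48 = (Q^24)² = [[192,35],[35,157]]
Q^97 = (Q^48)²·Q = [[78,39],[39,39]]
Q^194 = (Q^97)² = [[756,758],[758,759]]
F_194 mod 761 = Q^194[0][1] = 758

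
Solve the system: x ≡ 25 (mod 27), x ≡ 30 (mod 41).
727

Using Chinese Remainder Theorem:
M = 27 × 41 = 1107
M1 = 41, M2 = 27
y1 = 41^(-1) mod 27 = 2
y2 = 27^(-1) mod 41 = 38
x = (25×41×2 + 30×27×38) mod 1107 = 727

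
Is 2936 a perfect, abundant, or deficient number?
deficient

Proper divisors of 2936: sum = 1 + 2 + 4 + 8 + 367 + 734 + 1468 = 2584
Since 2584 < 2936, 2936 is deficient.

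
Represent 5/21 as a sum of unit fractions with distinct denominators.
1/5 + 1/27 + 1/945

Greedy algorithm:
5/21: ceiling(21/5) = 5, use 1/5
4/105: ceiling(105/4) = 27, use 1/27
1/945: ceiling(945/1) = 945, use 1/945
Result: 5/21 = 1/5 + 1/27 + 1/945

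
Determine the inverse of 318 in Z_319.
318

gcd(318, 319) = 1, so the inverse exists.
Extended Euclidean algorithm on (319, 318):
319 = 1 × 318 + 1  ⟹  1 = (1)·319 + (-1)·318
So (-1)·318 ≡ 1 (mod 319), i.e. 318^(-1) ≡ -1 ≡ 318 (mod 319).
Check: 318 × 318 = 101124 ≡ 1 (mod 319)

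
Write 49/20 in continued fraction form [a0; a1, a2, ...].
[2; 2, 4, 2]

Euclidean algorithm steps:
49 = 2 × 20 + 9
20 = 2 × 9 + 2
9 = 4 × 2 + 1
2 = 2 × 1 + 0
Continued fraction: [2; 2, 4, 2]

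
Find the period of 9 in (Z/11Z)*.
5

11 is prime, so ord(9) divides φ(11) = 10.
Divisors of 10: 1, 2, 5, 10.
Repeated squaring: 9^1 ≡ 9, 9^2 ≡ 4, 9^4 ≡ 5, 9^8 ≡ 3 (mod 11).
Test 9^d mod 11 for each divisor d in increasing order:
9^1 ≡ 9
9^2 ≡ 4
9^5 = 9^4·9^1 ≡ 1  ← first divisor giving 1
The order is 5.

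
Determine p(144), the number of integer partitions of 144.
22540654445

p(n) counts ways to write n as a sum of positive integers (order ignored).
Euler's pentagonal recurrence: p(k) = p(k-1) + p(k-2) - p(k-5) - p(k-7) + p(k-12) + p(k-15) - ... (offsets j(3j∓1)/2, signs ++--, p(0)=1, p(<0)=0).
DP table for k = 0..143: p(0)=1, p(1)=1, p(2)=2, p(3)=3, p(4)=5, p(5)=7, p(6)=11, p(7)=15, p(8)=22, p(9)=30, p(10)=42, p(11)=56, p(12)=77, p(13)=101, p(14)=135, p(15)=176, p(16)=231, p(17)=297, p(18)=385, p(19)=490, p(20)=627, p(21)=792, p(22)=1002, p(23)=1255, p(24)=1575, p(25)=1958, p(26)=2436, p(27)=3010, p(28)=3718, p(29)=4565, p(30)=5604, p(31)=6842, p(32)=8349, p(33)=10143, p(34)=12310, p(35)=14883, p(36)=17977, p(37)=21637, p(38)=26015, p(39)=31185, p(40)=37338, p(41)=44583, p(42)=53174, p(43)=63261, p(44)=75175, p(45)=89134, p(46)=105558, p(47)=124754, p(48)=147273, p(49)=173525, p(50)=204226, p(51)=239943, p(52)=281589, p(53)=329931, p(54)=386155, p(55)=451276, p(56)=526823, p(57)=614154, p(58)=715220, p(59)=831820, p(60)=966467, p(61)=1121505, p(62)=1300156, p(63)=1505499, p(64)=1741630, p(65)=2012558, p(66)=2323520, p(67)=2679689, p(68)=3087735, p(69)=3554345, p(70)=4087968, p(71)=4697205, p(72)=5392783, p(73)=6185689, p(74)=7089500, p(75)=8118264, p(76)=9289091, p(77)=10619863, p(78)=12132164, p(79)=13848650, p(80)=15796476, p(81)=18004327, p(82)=20506255, p(83)=23338469, p(84)=26543660, p(85)=30167357, p(86)=34262962, p(87)=38887673, p(88)=44108109, p(89)=49995925, p(90)=56634173, p(91)=64112359, p(92)=72533807, p(93)=82010177, p(94)=92669720, p(95)=104651419, p(96)=118114304, p(97)=133230930, p(98)=150198136, p(99)=169229875, p(100)=190569292, p(101)=214481126, p(102)=241265379, p(103)=271248950, p(104)=304801365, p(105)=342325709, p(106)=384276336, p(107)=431149389, p(108)=483502844, p(109)=541946240, p(110)=607163746, p(111)=679903203, p(112)=761002156, p(113)=851376628, p(114)=952050665, p(115)=1064144451, p(116)=1188908248, p(117)=1327710076, p(118)=1482074143, p(119)=1653668665, p(120)=1844349560, p(121)=2056148051, p(122)=2291320912, p(123)=2552338241, p(124)=2841940500, p(125)=3163127352, p(126)=3519222692, p(127)=3913864295, p(128)=4351078600, p(129)=4835271870, p(130)=5371315400, p(131)=5964539504, p(132)=6620830889, p(133)=7346629512, p(134)=8149040695, p(135)=9035836076, p(136)=10015581680, p(137)=11097645016, p(138)=12292341831, p(139)=13610949895, p(140)=15065878135, p(141)=16670689208, p(142)=18440293320, p(143)=20390982757.
Final step: p(144) = p(143) + p(142) - p(139) - p(137) + p(132) + p(129) - p(122) - p(118) + p(109) + p(104) - p(93) - p(87) + p(74) + p(67) - p(52) - p(44) + p(27) + p(18)
= 20390982757 + 18440293320 - 13610949895 - 11097645016 + 6620830889 + 4835271870 - 2291320912 - 1482074143 + 541946240 + 304801365 - 82010177 - 38887673 + 7089500 + 2679689 - 281589 - 75175 + 3010 + 385
= 22540654445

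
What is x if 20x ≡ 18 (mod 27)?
x ≡ 9 (mod 27)

gcd(20, 27) = 1, which divides 18, so solutions exist.
Find 20^(-1) mod 27 by the extended Euclidean algorithm:
27 = 1 × 20 + 7  ⟹  7 = (1)·27 + (-1)·20
20 = 2 × 7 + 6  ⟹  6 = (-2)·27 + (3)·20
7 = 1 × 6 + 1  ⟹  1 = (3)·27 + (-4)·20
So (-4)·20 ≡ 1 (mod 27), i.e. 20^(-1) ≡ -4 ≡ 23 (mod 27).
x ≡ 23 × 18 = 414 ≡ 9 (mod 27).
Check: 20 × 9 = 180 ≡ 18 (mod 27).
Unique solution: x ≡ 9 (mod 27)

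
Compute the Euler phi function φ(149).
148

149 = 149
φ(n) = n × ∏(1 - 1/p) for each prime p dividing n
φ(149) = 149 × (1 - 1/149) = 148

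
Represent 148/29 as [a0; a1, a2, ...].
[5; 9, 1, 2]

Euclidean algorithm steps:
148 = 5 × 29 + 3
29 = 9 × 3 + 2
3 = 1 × 2 + 1
2 = 2 × 1 + 0
Continued fraction: [5; 9, 1, 2]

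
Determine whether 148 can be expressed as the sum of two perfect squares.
2² + 12² (a=2, b=12)

Factorization: 148 = 2^2 × 37
By Fermat: n is sum of two squares iff every prime p ≡ 3 (mod 4) appears to even power.
All primes ≡ 3 (mod 4) appear to even power.
Search a = 0, 1, 2, … for 148 - a² a perfect square: first hit at a = 2: 148 - 4 = 144 = 12².
148 = 2² + 12² = 4 + 144 ✓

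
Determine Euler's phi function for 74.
36

74 = 2 × 37
φ(n) = n × ∏(1 - 1/p) for each prime p dividing n
φ(74) = 74 × (1 - 1/2) × (1 - 1/37) = 36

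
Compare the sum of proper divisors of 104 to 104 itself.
abundant

Proper divisors of 104: sum = 1 + 2 + 4 + 8 + 13 + 26 + 52 = 106
Since 106 > 104, 104 is abundant.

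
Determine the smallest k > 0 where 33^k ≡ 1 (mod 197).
14

197 is prime, so ord(33) divides φ(197) = 196.
Divisors of 196: 1, 2, 4, 7, 14, 28, 49, 98, 196.
Repeated squaring: 33^1 ≡ 33, 33^2 ≡ 104, 33^4 ≡ 178, 33^8 ≡ 164, 33^16 ≡ 104, 33^32 ≡ 178, 33^64 ≡ 164, 33^128 ≡ 104 (mod 197).
Test 33^d mod 197 for each divisor d in increasing order:
33^1 ≡ 33
33^2 ≡ 104
33^4 ≡ 178
33^7 = 33^4·33^2·33^1 ≡ 196
33^14 = 33^8·33^4·33^2 ≡ 1  ← first divisor giving 1
The order is 14.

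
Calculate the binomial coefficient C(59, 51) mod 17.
1

Using Lucas' theorem:
Write n=59 and k=51 in base 17:
n in base 17: [3, 8]
k in base 17: [3, 0]
C(59,51) mod 17 = ∏ C(n_i, k_i) mod 17
Digit binomials (mod 17): C(3,3) = 1; C(8,0) = 1
Product: 1 × 1 = 1 ≡ 1 (mod 17)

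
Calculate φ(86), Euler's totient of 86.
42

86 = 2 × 43
φ(n) = n × ∏(1 - 1/p) for each prime p dividing n
φ(86) = 86 × (1 - 1/2) × (1 - 1/43) = 42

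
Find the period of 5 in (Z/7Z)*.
6

7 is prime, so ord(5) divides φ(7) = 6.
Divisors of 6: 1, 2, 3, 6.
Repeated squaring: 5^1 ≡ 5, 5^2 ≡ 4, 5^4 ≡ 2 (mod 7).
Test 5^d mod 7 for each divisor d in increasing order:
5^1 ≡ 5
5^2 ≡ 4
5^3 = 5^2·5^1 ≡ 6
5^6 = 5^4·5^2 ≡ 1  ← first divisor giving 1
The order is 6.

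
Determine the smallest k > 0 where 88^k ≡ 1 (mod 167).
83

167 is prime, so ord(88) divides φ(167) = 166.
Divisors of 166: 1, 2, 83, 166.
Repeated squaring: 88^1 ≡ 88, 88^2 ≡ 62, 88^4 ≡ 3, 88^8 ≡ 9, 88^16 ≡ 81, 88^32 ≡ 48, 88^64 ≡ 133, 88^128 ≡ 154 (mod 167).
Test 88^d mod 167 for each divisor d in increasing order:
88^1 ≡ 88
88^2 ≡ 62
88^83 = 88^64·88^16·88^2·88^1 ≡ 1  ← first divisor giving 1
The order is 83.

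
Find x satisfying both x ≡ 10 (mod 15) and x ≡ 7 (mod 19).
235

Using Chinese Remainder Theorem:
M = 15 × 19 = 285
M1 = 19, M2 = 15
y1 = 19^(-1) mod 15 = 4
y2 = 15^(-1) mod 19 = 14
x = (10×19×4 + 7×15×14) mod 285 = 235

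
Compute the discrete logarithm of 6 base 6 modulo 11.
1

Baby-step giant-step with step n = ⌈√11⌉ = 4.
Baby steps 6^j mod 11 (j:value) for j=0..3: 0:1, 1:6, 2:3, 3:7.
h = 6 is already in the table at j=1, so x = 1.
Check: 6^1 ≡ 6 (mod 11).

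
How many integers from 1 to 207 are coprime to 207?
132

207 = 3^2 × 23
φ(n) = n × ∏(1 - 1/p) for each prime p dividing n
φ(207) = 207 × (1 - 1/3) × (1 - 1/23) = 132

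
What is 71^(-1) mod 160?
151

gcd(71, 160) = 1, so the inverse exists.
Extended Euclidean algorithm on (160, 71):
160 = 2 × 71 + 18  ⟹  18 = (1)·160 + (-2)·71
71 = 3 × 18 + 17  ⟹  17 = (-3)·160 + (7)·71
18 = 1 × 17 + 1  ⟹  1 = (4)·160 + (-9)·71
So (-9)·71 ≡ 1 (mod 160), i.e. 71^(-1) ≡ -9 ≡ 151 (mod 160).
Check: 71 × 151 = 10721 ≡ 1 (mod 160)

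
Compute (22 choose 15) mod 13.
10

Using Lucas' theorem:
Write n=22 and k=15 in base 13:
n in base 13: [1, 9]
k in base 13: [1, 2]
C(22,15) mod 13 = ∏ C(n_i, k_i) mod 13
Digit binomials (mod 13): C(1,1) = 1; C(9,2) = 36 ≡ 10
Product: 1 × 10 = 10 ≡ 10 (mod 13)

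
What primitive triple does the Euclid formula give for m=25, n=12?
(481, 600, 769)

Euclid's formula: a = m² - n², b = 2mn, c = m² + n²
m = 25, n = 12
a = 25² - 12² = 625 - 144 = 481
b = 2 × 25 × 12 = 600
c = 25² + 12² = 625 + 144 = 769
Verification: 481² + 600² = 231361 + 360000 = 591361 = 769² ✓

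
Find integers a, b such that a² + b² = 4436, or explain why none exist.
44² + 50² (a=44, b=50)

Factorization: 4436 = 2^2 × 1109
By Fermat: n is sum of two squares iff every prime p ≡ 3 (mod 4) appears to even power.
All primes ≡ 3 (mod 4) appear to even power.
Search a = 0, 1, 2, … for 4436 - a² a perfect square: first hit at a = 44: 4436 - 1936 = 2500 = 50².
4436 = 44² + 50² = 1936 + 2500 ✓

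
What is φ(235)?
184

235 = 5 × 47
φ(n) = n × ∏(1 - 1/p) for each prime p dividing n
φ(235) = 235 × (1 - 1/5) × (1 - 1/47) = 184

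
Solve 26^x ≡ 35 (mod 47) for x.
17

Baby-step giant-step with step n = ⌈√47⌉ = 7.
Baby steps 26^j mod 47 (j:value) for j=0..6: 0:1, 1:26, 2:18, 3:45, 4:42, 5:11, 6:4.
Giant-step multiplier: 26^(-7) ≡ 26^(46-7) = 26^39 ≡ 33 (mod 47).
Giant steps γ_i = 35·33^i mod 47: γ_0=35, γ_1=27, γ_2=45 (in table at j=3).
x = i·n + j = 2·7 + 3 = 17.
Check: 26^17 ≡ 35 (mod 47).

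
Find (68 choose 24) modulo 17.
0

Using Lucas' theorem:
Write n=68 and k=24 in base 17:
n in base 17: [4, 0]
k in base 17: [1, 7]
C(68,24) mod 17 = ∏ C(n_i, k_i) mod 17
Digit binomials (mod 17): C(4,1) = 4; C(0,7) = 0 (k_i > n_i)
Product: 4 × 0 = 0 ≡ 0 (mod 17)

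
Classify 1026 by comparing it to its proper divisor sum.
abundant

Proper divisors of 1026: sum = 1 + 2 + 3 + 6 + 9 + 18 + 19 + 27 + 38 + 54 + 57 + 114 + 171 + 342 + 513 = 1374
Since 1374 > 1026, 1026 is abundant.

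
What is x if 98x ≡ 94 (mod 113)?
x ≡ 54 (mod 113)

gcd(98, 113) = 1, which divides 94, so solutions exist.
Find 98^(-1) mod 113 by the extended Euclidean algorithm:
113 = 1 × 98 + 15  ⟹  15 = (1)·113 + (-1)·98
98 = 6 × 15 + 8  ⟹  8 = (-6)·113 + (7)·98
15 = 1 × 8 + 7  ⟹  7 = (7)·113 + (-8)·98
8 = 1 × 7 + 1  ⟹  1 = (-13)·113 + (15)·98
So (15)·98 ≡ 1 (mod 113), i.e. 98^(-1) ≡ 15 (mod 113).
x ≡ 15 × 94 = 1410 ≡ 54 (mod 113).
Check: 98 × 54 = 5292 ≡ 94 (mod 113).
Unique solution: x ≡ 54 (mod 113)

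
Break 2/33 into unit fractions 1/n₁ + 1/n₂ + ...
1/17 + 1/561

Greedy algorithm:
2/33: ceiling(33/2) = 17, use 1/17
1/561: ceiling(561/1) = 561, use 1/561
Result: 2/33 = 1/17 + 1/561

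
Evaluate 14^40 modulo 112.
0

Repeated squaring. Binary of 40 = 101000.
14^1 ≡ 14 (mod 112); 14^2 ≡ 84 (mod 112); 14^4 ≡ 0 (mod 112); 14^8 ≡ 0 (mod 112); 14^16 ≡ 0 (mod 112); 14^32 ≡ 0 (mod 112)
14^40 = 14^8 × 14^32 ≡ 0 (mod 112)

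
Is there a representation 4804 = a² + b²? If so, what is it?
48² + 50² (a=48, b=50)

Factorization: 4804 = 2^2 × 1201
By Fermat: n is sum of two squares iff every prime p ≡ 3 (mod 4) appears to even power.
All primes ≡ 3 (mod 4) appear to even power.
Search a = 0, 1, 2, … for 4804 - a² a perfect square: first hit at a = 48: 4804 - 2304 = 2500 = 50².
4804 = 48² + 50² = 2304 + 2500 ✓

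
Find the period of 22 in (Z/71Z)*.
70

71 is prime, so ord(22) divides φ(71) = 70.
Divisors of 70: 1, 2, 5, 7, 10, 14, 35, 70.
Repeated squaring: 22^1 ≡ 22, 22^2 ≡ 58, 22^4 ≡ 27, 22^8 ≡ 19, 22^16 ≡ 6, 22^32 ≡ 36, 22^64 ≡ 18 (mod 71).
Test 22^d mod 71 for each divisor d in increasing order:
22^1 ≡ 22
22^2 ≡ 58
22^5 = 22^4·22^1 ≡ 26
22^7 = 22^4·22^2·22^1 ≡ 17
22^10 = 22^8·22^2 ≡ 37
22^14 = 22^8·22^4·22^2 ≡ 5
22^35 = 22^32·22^2·22^1 ≡ 70
22^70 = 22^64·22^4·22^2 ≡ 1  ← first divisor giving 1
The order is 70.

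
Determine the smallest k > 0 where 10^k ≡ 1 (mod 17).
16

17 is prime, so ord(10) divides φ(17) = 16.
Divisors of 16: 1, 2, 4, 8, 16.
Repeated squaring: 10^1 ≡ 10, 10^2 ≡ 15, 10^4 ≡ 4, 10^8 ≡ 16, 10^16 ≡ 1 (mod 17).
Test 10^d mod 17 for each divisor d in increasing order:
10^1 ≡ 10
10^2 ≡ 15
10^4 ≡ 4
10^8 ≡ 16
10^16 ≡ 1  ← first divisor giving 1
The order is 16.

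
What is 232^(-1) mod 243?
22

gcd(232, 243) = 1, so the inverse exists.
Extended Euclidean algorithm on (243, 232):
243 = 1 × 232 + 11  ⟹  11 = (1)·243 + (-1)·232
232 = 21 × 11 + 1  ⟹  1 = (-21)·243 + (22)·232
So (22)·232 ≡ 1 (mod 243), i.e. 232^(-1) ≡ 22 (mod 243).
Check: 232 × 22 = 5104 ≡ 1 (mod 243)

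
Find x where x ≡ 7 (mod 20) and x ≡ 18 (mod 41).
387

Using Chinese Remainder Theorem:
M = 20 × 41 = 820
M1 = 41, M2 = 20
y1 = 41^(-1) mod 20 = 1
y2 = 20^(-1) mod 41 = 39
x = (7×41×1 + 18×20×39) mod 820 = 387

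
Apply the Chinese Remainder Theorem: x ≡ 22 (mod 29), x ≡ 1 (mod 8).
225

Using Chinese Remainder Theorem:
M = 29 × 8 = 232
M1 = 8, M2 = 29
y1 = 8^(-1) mod 29 = 11
y2 = 29^(-1) mod 8 = 5
x = (22×8×11 + 1×29×5) mod 232 = 225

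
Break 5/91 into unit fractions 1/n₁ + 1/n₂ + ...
1/19 + 1/433 + 1/249553 + 1/93414800161 + 1/17452649778145716451681

Greedy algorithm:
5/91: ceiling(91/5) = 19, use 1/19
4/1729: ceiling(1729/4) = 433, use 1/433
3/748657: ceiling(748657/3) = 249553, use 1/249553
2/186829600321: ceiling(186829600321/2) = 93414800161, use 1/93414800161
1/17452649778145716451681: ceiling(17452649778145716451681/1) = 17452649778145716451681, use 1/17452649778145716451681
Result: 5/91 = 1/19 + 1/433 + 1/249553 + 1/93414800161 + 1/17452649778145716451681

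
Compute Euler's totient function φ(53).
52

53 = 53
φ(n) = n × ∏(1 - 1/p) for each prime p dividing n
φ(53) = 53 × (1 - 1/53) = 52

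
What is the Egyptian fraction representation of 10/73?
1/8 + 1/84 + 1/12264

Greedy algorithm:
10/73: ceiling(73/10) = 8, use 1/8
7/584: ceiling(584/7) = 84, use 1/84
1/12264: ceiling(12264/1) = 12264, use 1/12264
Result: 10/73 = 1/8 + 1/84 + 1/12264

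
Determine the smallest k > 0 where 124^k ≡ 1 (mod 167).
83

167 is prime, so ord(124) divides φ(167) = 166.
Divisors of 166: 1, 2, 83, 166.
Repeated squaring: 124^1 ≡ 124, 124^2 ≡ 12, 124^4 ≡ 144, 124^8 ≡ 28, 124^16 ≡ 116, 124^32 ≡ 96, 124^64 ≡ 31, 124^128 ≡ 126 (mod 167).
Test 124^d mod 167 for each divisor d in increasing order:
124^1 ≡ 124
124^2 ≡ 12
124^83 = 124^64·124^16·124^2·124^1 ≡ 1  ← first divisor giving 1
The order is 83.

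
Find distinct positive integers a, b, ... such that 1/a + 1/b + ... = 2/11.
1/6 + 1/66

Greedy algorithm:
2/11: ceiling(11/2) = 6, use 1/6
1/66: ceiling(66/1) = 66, use 1/66
Result: 2/11 = 1/6 + 1/66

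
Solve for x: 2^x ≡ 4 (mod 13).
2

Baby-step giant-step with step n = ⌈√13⌉ = 4.
Baby steps 2^j mod 13 (j:value) for j=0..3: 0:1, 1:2, 2:4, 3:8.
h = 4 is already in the table at j=2, so x = 2.
Check: 2^2 ≡ 4 (mod 13).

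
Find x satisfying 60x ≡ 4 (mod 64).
x ≡ 15 (mod 16)

gcd(60, 64) = 4, which divides 4, so solutions exist.
Divide through by 4: 15x ≡ 1 (mod 16).
Find 15^(-1) mod 16 by the extended Euclidean algorithm:
16 = 1 × 15 + 1  ⟹  1 = (1)·16 + (-1)·15
So (-1)·15 ≡ 1 (mod 16), i.e. 15^(-1) ≡ -1 ≡ 15 (mod 16).
x ≡ 15 × 1 = 15 ≡ 15 (mod 16).
Check: 60 × 15 = 900 ≡ 4 (mod 64).
x ≡ 15 (mod 16), giving 4 solutions mod 64.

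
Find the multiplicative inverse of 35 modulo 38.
25

gcd(35, 38) = 1, so the inverse exists.
Extended Euclidean algorithm on (38, 35):
38 = 1 × 35 + 3  ⟹  3 = (1)·38 + (-1)·35
35 = 11 × 3 + 2  ⟹  2 = (-11)·38 + (12)·35
3 = 1 × 2 + 1  ⟹  1 = (12)·38 + (-13)·35
So (-13)·35 ≡ 1 (mod 38), i.e. 35^(-1) ≡ -13 ≡ 25 (mod 38).
Check: 35 × 25 = 875 ≡ 1 (mod 38)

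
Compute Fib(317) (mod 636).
437

Matrix identity: Q^n = [[F_(n+1), F_n], [F_n, F_(n-1)]] with Q = [[1,1],[1,0]].
n = 317 = 100111101₂. Square-and-multiply, entries mod 636:
Q^1 = [[1,1],[1,0]]
Q^2 = (Q^1)² = [[2,1],[1,1]]
Q^4 = (Q^2)² = [[5,3],[3,2]]
Q^9 = (Q^4)²·Q = [[55,34],[34,21]]
Q^19 = (Q^9)²·Q = [[405,365],[365,40]]
Q^39 = (Q^19)²·Q = [[483,238],[238,245]]
Q^79 = (Q^39)²·Q = [[189,553],[553,272]]
Q^158 = (Q^79)² = [[634,533],[533,101]]
Q^317 = (Q^158)²·Q = [[416,437],[437,615]]
F_317 mod 636 = Q^317[0][1] = 437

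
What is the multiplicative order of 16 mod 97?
12

97 is prime, so ord(16) divides φ(97) = 96.
Divisors of 96: 1, 2, 3, 4, 6, 8, 12, 16, 24, 32, 48, 96.
Repeated squaring: 16^1 ≡ 16, 16^2 ≡ 62, 16^4 ≡ 61, 16^8 ≡ 35, 16^16 ≡ 61, 16^32 ≡ 35, 16^64 ≡ 61 (mod 97).
Test 16^d mod 97 for each divisor d in increasing order:
16^1 ≡ 16
16^2 ≡ 62
16^3 = 16^2·16^1 ≡ 22
16^4 ≡ 61
16^6 = 16^4·16^2 ≡ 96
16^8 ≡ 35
16^12 = 16^8·16^4 ≡ 1  ← first divisor giving 1
The order is 12.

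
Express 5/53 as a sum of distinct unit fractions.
1/11 + 1/292 + 1/170236

Greedy algorithm:
5/53: ceiling(53/5) = 11, use 1/11
2/583: ceiling(583/2) = 292, use 1/292
1/170236: ceiling(170236/1) = 170236, use 1/170236
Result: 5/53 = 1/11 + 1/292 + 1/170236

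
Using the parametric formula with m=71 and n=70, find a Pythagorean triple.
(141, 9940, 9941)

Euclid's formula: a = m² - n², b = 2mn, c = m² + n²
m = 71, n = 70
a = 71² - 70² = 5041 - 4900 = 141
b = 2 × 71 × 70 = 9940
c = 71² + 70² = 5041 + 4900 = 9941
Verification: 141² + 9940² = 19881 + 98803600 = 98823481 = 9941² ✓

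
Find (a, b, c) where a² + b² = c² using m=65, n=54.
(1309, 7020, 7141)

Euclid's formula: a = m² - n², b = 2mn, c = m² + n²
m = 65, n = 54
a = 65² - 54² = 4225 - 2916 = 1309
b = 2 × 65 × 54 = 7020
c = 65² + 54² = 4225 + 2916 = 7141
Verification: 1309² + 7020² = 1713481 + 49280400 = 50993881 = 7141² ✓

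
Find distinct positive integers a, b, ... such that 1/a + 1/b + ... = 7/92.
1/14 + 1/215 + 1/138460

Greedy algorithm:
7/92: ceiling(92/7) = 14, use 1/14
3/644: ceiling(644/3) = 215, use 1/215
1/138460: ceiling(138460/1) = 138460, use 1/138460
Result: 7/92 = 1/14 + 1/215 + 1/138460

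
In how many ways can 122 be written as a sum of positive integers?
2291320912

p(n) counts ways to write n as a sum of positive integers (order ignored).
Euler's pentagonal recurrence: p(k) = p(k-1) + p(k-2) - p(k-5) - p(k-7) + p(k-12) + p(k-15) - ... (offsets j(3j∓1)/2, signs ++--, p(0)=1, p(<0)=0).
DP table for k = 0..121: p(0)=1, p(1)=1, p(2)=2, p(3)=3, p(4)=5, p(5)=7, p(6)=11, p(7)=15, p(8)=22, p(9)=30, p(10)=42, p(11)=56, p(12)=77, p(13)=101, p(14)=135, p(15)=176, p(16)=231, p(17)=297, p(18)=385, p(19)=490, p(20)=627, p(21)=792, p(22)=1002, p(23)=1255, p(24)=1575, p(25)=1958, p(26)=2436, p(27)=3010, p(28)=3718, p(29)=4565, p(30)=5604, p(31)=6842, p(32)=8349, p(33)=10143, p(34)=12310, p(35)=14883, p(36)=17977, p(37)=21637, p(38)=26015, p(39)=31185, p(40)=37338, p(41)=44583, p(42)=53174, p(43)=63261, p(44)=75175, p(45)=89134, p(46)=105558, p(47)=124754, p(48)=147273, p(49)=173525, p(50)=204226, p(51)=239943, p(52)=281589, p(53)=329931, p(54)=386155, p(55)=451276, p(56)=526823, p(57)=614154, p(58)=715220, p(59)=831820, p(60)=966467, p(61)=1121505, p(62)=1300156, p(63)=1505499, p(64)=1741630, p(65)=2012558, p(66)=2323520, p(67)=2679689, p(68)=3087735, p(69)=3554345, p(70)=4087968, p(71)=4697205, p(72)=5392783, p(73)=6185689, p(74)=7089500, p(75)=8118264, p(76)=9289091, p(77)=10619863, p(78)=12132164, p(79)=13848650, p(80)=15796476, p(81)=18004327, p(82)=20506255, p(83)=23338469, p(84)=26543660, p(85)=30167357, p(86)=34262962, p(87)=38887673, p(88)=44108109, p(89)=49995925, p(90)=56634173, p(91)=64112359, p(92)=72533807, p(93)=82010177, p(94)=92669720, p(95)=104651419, p(96)=118114304, p(97)=133230930, p(98)=150198136, p(99)=169229875, p(100)=190569292, p(101)=214481126, p(102)=241265379, p(103)=271248950, p(104)=304801365, p(105)=342325709, p(106)=384276336, p(107)=431149389, p(108)=483502844, p(109)=541946240, p(110)=607163746, p(111)=679903203, p(112)=761002156, p(113)=851376628, p(114)=952050665, p(115)=1064144451, p(116)=1188908248, p(117)=1327710076, p(118)=1482074143, p(119)=1653668665, p(120)=1844349560, p(121)=2056148051.
Final step: p(122) = p(121) + p(120) - p(117) - p(115) + p(110) + p(107) - p(100) - p(96) + p(87) + p(82) - p(71) - p(65) + p(52) + p(45) - p(30) - p(22) + p(5)
= 2056148051 + 1844349560 - 1327710076 - 1064144451 + 607163746 + 431149389 - 190569292 - 118114304 + 38887673 + 20506255 - 4697205 - 2012558 + 281589 + 89134 - 5604 - 1002 + 7
= 2291320912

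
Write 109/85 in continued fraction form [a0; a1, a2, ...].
[1; 3, 1, 1, 5, 2]

Euclidean algorithm steps:
109 = 1 × 85 + 24
85 = 3 × 24 + 13
24 = 1 × 13 + 11
13 = 1 × 11 + 2
11 = 5 × 2 + 1
2 = 2 × 1 + 0
Continued fraction: [1; 3, 1, 1, 5, 2]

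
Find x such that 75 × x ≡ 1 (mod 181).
70

gcd(75, 181) = 1, so the inverse exists.
Extended Euclidean algorithm on (181, 75):
181 = 2 × 75 + 31  ⟹  31 = (1)·181 + (-2)·75
75 = 2 × 31 + 13  ⟹  13 = (-2)·181 + (5)·75
31 = 2 × 13 + 5  ⟹  5 = (5)·181 + (-12)·75
13 = 2 × 5 + 3  ⟹  3 = (-12)·181 + (29)·75
5 = 1 × 3 + 2  ⟹  2 = (17)·181 + (-41)·75
3 = 1 × 2 + 1  ⟹  1 = (-29)·181 + (70)·75
So (70)·75 ≡ 1 (mod 181), i.e. 75^(-1) ≡ 70 (mod 181).
Check: 75 × 70 = 5250 ≡ 1 (mod 181)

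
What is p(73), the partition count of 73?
6185689

p(n) counts ways to write n as a sum of positive integers (order ignored).
Euler's pentagonal recurrence: p(k) = p(k-1) + p(k-2) - p(k-5) - p(k-7) + p(k-12) + p(k-15) - ... (offsets j(3j∓1)/2, signs ++--, p(0)=1, p(<0)=0).
DP table for k = 0..72: p(0)=1, p(1)=1, p(2)=2, p(3)=3, p(4)=5, p(5)=7, p(6)=11, p(7)=15, p(8)=22, p(9)=30, p(10)=42, p(11)=56, p(12)=77, p(13)=101, p(14)=135, p(15)=176, p(16)=231, p(17)=297, p(18)=385, p(19)=490, p(20)=627, p(21)=792, p(22)=1002, p(23)=1255, p(24)=1575, p(25)=1958, p(26)=2436, p(27)=3010, p(28)=3718, p(29)=4565, p(30)=5604, p(31)=6842, p(32)=8349, p(33)=10143, p(34)=12310, p(35)=14883, p(36)=17977, p(37)=21637, p(38)=26015, p(39)=31185, p(40)=37338, p(41)=44583, p(42)=53174, p(43)=63261, p(44)=75175, p(45)=89134, p(46)=105558, p(47)=124754, p(48)=147273, p(49)=173525, p(50)=204226, p(51)=239943, p(52)=281589, p(53)=329931, p(54)=386155, p(55)=451276, p(56)=526823, p(57)=614154, p(58)=715220, p(59)=831820, p(60)=966467, p(61)=1121505, p(62)=1300156, p(63)=1505499, p(64)=1741630, p(65)=2012558, p(66)=2323520, p(67)=2679689, p(68)=3087735, p(69)=3554345, p(70)=4087968, p(71)=4697205, p(72)=5392783.
Final step: p(73) = p(72) + p(71) - p(68) - p(66) + p(61) + p(58) - p(51) - p(47) + p(38) + p(33) - p(22) - p(16) + p(3)
= 5392783 + 4697205 - 3087735 - 2323520 + 1121505 + 715220 - 239943 - 124754 + 26015 + 10143 - 1002 - 231 + 3
= 6185689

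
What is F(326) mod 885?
638

Matrix identity: Q^n = [[F_(n+1), F_n], [F_n, F_(n-1)]] with Q = [[1,1],[1,0]].
n = 326 = 101000110₂. Square-and-multiply, entries mod 885:
Q^1 = [[1,1],[1,0]]
Q^2 = (Q^1)² = [[2,1],[1,1]]
Q^5 = (Q^2)²·Q = [[8,5],[5,3]]
Q^10 = (Q^5)² = [[89,55],[55,34]]
Q^20 = (Q^10)² = [[326,570],[570,641]]
Q^40 = (Q^20)² = [[181,720],[720,346]]
Q^81 = (Q^40)²·Q = [[466,691],[691,660]]
Q^163 = (Q^81)²·Q = [[63,797],[797,151]]
Q^326 = (Q^163)² = [[208,638],[638,455]]
F_326 mod 885 = Q^326[0][1] = 638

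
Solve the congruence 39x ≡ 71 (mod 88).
x ≡ 65 (mod 88)

gcd(39, 88) = 1, which divides 71, so solutions exist.
Find 39^(-1) mod 88 by the extended Euclidean algorithm:
88 = 2 × 39 + 10  ⟹  10 = (1)·88 + (-2)·39
39 = 3 × 10 + 9  ⟹  9 = (-3)·88 + (7)·39
10 = 1 × 9 + 1  ⟹  1 = (4)·88 + (-9)·39
So (-9)·39 ≡ 1 (mod 88), i.e. 39^(-1) ≡ -9 ≡ 79 (mod 88).
x ≡ 79 × 71 = 5609 ≡ 65 (mod 88).
Check: 39 × 65 = 2535 ≡ 71 (mod 88).
Unique solution: x ≡ 65 (mod 88)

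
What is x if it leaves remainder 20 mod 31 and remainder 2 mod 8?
82

Using Chinese Remainder Theorem:
M = 31 × 8 = 248
M1 = 8, M2 = 31
y1 = 8^(-1) mod 31 = 4
y2 = 31^(-1) mod 8 = 7
x = (20×8×4 + 2×31×7) mod 248 = 82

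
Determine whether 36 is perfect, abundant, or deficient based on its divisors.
abundant

Proper divisors of 36: sum = 1 + 2 + 3 + 4 + 6 + 9 + 12 + 18 = 55
Since 55 > 36, 36 is abundant.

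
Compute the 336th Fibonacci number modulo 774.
432

Matrix identity: Q^n = [[F_(n+1), F_n], [F_n, F_(n-1)]] with Q = [[1,1],[1,0]].
n = 336 = 101010000₂. Square-and-multiply, entries mod 774:
Q^1 = [[1,1],[1,0]]
Q^2 = (Q^1)² = [[2,1],[1,1]]
Q^5 = (Q^2)²·Q = [[8,5],[5,3]]
Q^10 = (Q^5)² = [[89,55],[55,34]]
Q^21 = (Q^10)²·Q = [[683,110],[110,573]]
Q^42 = (Q^21)² = [[257,388],[388,643]]
Q^84 = (Q^42)² = [[647,126],[126,521]]
Q^168 = (Q^84)² = [[271,108],[108,163]]
Q^336 = (Q^168)² = [[739,432],[432,307]]
F_336 mod 774 = Q^336[0][1] = 432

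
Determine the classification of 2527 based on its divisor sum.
deficient

Proper divisors of 2527: sum = 1 + 7 + 19 + 133 + 361 = 521
Since 521 < 2527, 2527 is deficient.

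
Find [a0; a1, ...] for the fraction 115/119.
[0; 1, 28, 1, 3]

Euclidean algorithm steps:
115 = 0 × 119 + 115
119 = 1 × 115 + 4
115 = 28 × 4 + 3
4 = 1 × 3 + 1
3 = 3 × 1 + 0
Continued fraction: [0; 1, 28, 1, 3]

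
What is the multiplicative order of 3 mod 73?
12

73 is prime, so ord(3) divides φ(73) = 72.
Divisors of 72: 1, 2, 3, 4, 6, 8, 9, 12, 18, 24, 36, 72.
Repeated squaring: 3^1 ≡ 3, 3^2 ≡ 9, 3^4 ≡ 8, 3^8 ≡ 64, 3^16 ≡ 8, 3^32 ≡ 64, 3^64 ≡ 8 (mod 73).
Test 3^d mod 73 for each divisor d in increasing order:
3^1 ≡ 3
3^2 ≡ 9
3^3 = 3^2·3^1 ≡ 27
3^4 ≡ 8
3^6 = 3^4·3^2 ≡ 72
3^8 ≡ 64
3^9 = 3^8·3^1 ≡ 46
3^12 = 3^8·3^4 ≡ 1  ← first divisor giving 1
The order is 12.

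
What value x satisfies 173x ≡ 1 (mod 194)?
157

gcd(173, 194) = 1, so the inverse exists.
Extended Euclidean algorithm on (194, 173):
194 = 1 × 173 + 21  ⟹  21 = (1)·194 + (-1)·173
173 = 8 × 21 + 5  ⟹  5 = (-8)·194 + (9)·173
21 = 4 × 5 + 1  ⟹  1 = (33)·194 + (-37)·173
So (-37)·173 ≡ 1 (mod 194), i.e. 173^(-1) ≡ -37 ≡ 157 (mod 194).
Check: 173 × 157 = 27161 ≡ 1 (mod 194)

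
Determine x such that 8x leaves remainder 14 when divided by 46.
x ≡ 19 (mod 23)

gcd(8, 46) = 2, which divides 14, so solutions exist.
Divide through by 2: 4x ≡ 7 (mod 23).
Find 4^(-1) mod 23 by the extended Euclidean algorithm:
23 = 5 × 4 + 3  ⟹  3 = (1)·23 + (-5)·4
4 = 1 × 3 + 1  ⟹  1 = (-1)·23 + (6)·4
So (6)·4 ≡ 1 (mod 23), i.e. 4^(-1) ≡ 6 (mod 23).
x ≡ 6 × 7 = 42 ≡ 19 (mod 23).
Check: 8 × 19 = 152 ≡ 14 (mod 46).
x ≡ 19 (mod 23), giving 2 solutions mod 46.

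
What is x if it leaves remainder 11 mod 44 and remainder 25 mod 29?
1243

Using Chinese Remainder Theorem:
M = 44 × 29 = 1276
M1 = 29, M2 = 44
y1 = 29^(-1) mod 44 = 41
y2 = 44^(-1) mod 29 = 2
x = (11×29×41 + 25×44×2) mod 1276 = 1243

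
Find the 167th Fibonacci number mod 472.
249

Matrix identity: Q^n = [[F_(n+1), F_n], [F_n, F_(n-1)]] with Q = [[1,1],[1,0]].
n = 167 = 10100111₂. Square-and-multiply, entries mod 472:
Q^1 = [[1,1],[1,0]]
Q^2 = (Q^1)² = [[2,1],[1,1]]
Q^5 = (Q^2)²·Q = [[8,5],[5,3]]
Q^10 = (Q^5)² = [[89,55],[55,34]]
Q^20 = (Q^10)² = [[90,157],[157,405]]
Q^41 = (Q^20)²·Q = [[16,181],[181,307]]
Q^83 = (Q^41)²·Q = [[384,449],[449,407]]
Q^167 = (Q^83)²·Q = [[464,249],[249,215]]
F_167 mod 472 = Q^167[0][1] = 249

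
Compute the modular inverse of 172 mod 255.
43

gcd(172, 255) = 1, so the inverse exists.
Extended Euclidean algorithm on (255, 172):
255 = 1 × 172 + 83  ⟹  83 = (1)·255 + (-1)·172
172 = 2 × 83 + 6  ⟹  6 = (-2)·255 + (3)·172
83 = 13 × 6 + 5  ⟹  5 = (27)·255 + (-40)·172
6 = 1 × 5 + 1  ⟹  1 = (-29)·255 + (43)·172
So (43)·172 ≡ 1 (mod 255), i.e. 172^(-1) ≡ 43 (mod 255).
Check: 172 × 43 = 7396 ≡ 1 (mod 255)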